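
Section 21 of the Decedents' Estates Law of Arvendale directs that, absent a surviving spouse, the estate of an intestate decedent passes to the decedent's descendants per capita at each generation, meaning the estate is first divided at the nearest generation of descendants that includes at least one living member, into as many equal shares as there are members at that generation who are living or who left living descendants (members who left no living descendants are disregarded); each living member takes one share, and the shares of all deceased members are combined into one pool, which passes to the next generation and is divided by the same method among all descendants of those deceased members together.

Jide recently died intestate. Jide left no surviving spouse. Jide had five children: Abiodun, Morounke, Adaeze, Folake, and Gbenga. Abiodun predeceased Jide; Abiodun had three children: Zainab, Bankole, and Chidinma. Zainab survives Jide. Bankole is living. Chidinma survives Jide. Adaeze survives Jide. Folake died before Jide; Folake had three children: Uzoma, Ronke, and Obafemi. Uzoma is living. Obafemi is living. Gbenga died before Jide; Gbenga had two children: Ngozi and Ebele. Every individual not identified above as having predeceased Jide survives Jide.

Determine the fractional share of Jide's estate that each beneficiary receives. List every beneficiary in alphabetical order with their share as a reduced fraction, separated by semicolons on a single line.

There is no surviving spouse, so the entire estate passes to Jide's descendants per capita at each generation.
At generation 1 (Abiodun, Morounke, Adaeze, Folake, Gbenga) there are 5 shares of (1)/5 = 1/5 each.
Living: Morounke and Adaeze — each takes 1/5.
Deceased: Abiodun, Folake, and Gbenga. Their combined 3/5 is pooled and carried to generation 2.
At generation 2 (Zainab, Bankole, Chidinma, Uzoma, Ronke, Obafemi, Ngozi, Ebele) there are 8 shares of (3/5)/8 = 3/40 each.
Living: Zainab, Bankole, Chidinma, Uzoma, Ronke, Obafemi, Ngozi, and Ebele — each takes 3/40.

Adaeze 1/5; Bankole 3/40; Chidinma 3/40; Ebele 3/40; Morounke 1/5; Ngozi 3/40; Obafemi 3/40; Ronke 3/40; Uzoma 3/40; Zainab 3/40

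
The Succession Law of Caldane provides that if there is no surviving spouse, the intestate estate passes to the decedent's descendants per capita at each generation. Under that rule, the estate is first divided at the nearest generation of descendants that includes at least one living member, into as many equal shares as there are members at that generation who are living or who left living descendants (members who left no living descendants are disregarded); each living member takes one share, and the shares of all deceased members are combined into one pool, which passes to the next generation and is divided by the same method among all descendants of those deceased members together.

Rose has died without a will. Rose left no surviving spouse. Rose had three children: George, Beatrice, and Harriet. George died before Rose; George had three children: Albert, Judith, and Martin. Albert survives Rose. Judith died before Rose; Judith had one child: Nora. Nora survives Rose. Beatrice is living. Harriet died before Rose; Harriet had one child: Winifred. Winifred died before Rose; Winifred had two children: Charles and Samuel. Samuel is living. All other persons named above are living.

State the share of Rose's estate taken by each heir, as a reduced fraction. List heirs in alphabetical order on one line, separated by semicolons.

There is no surviving spouse, so the entire estate passes to Rose's descendants per capita at each generation.
At generation 1 (George, Beatrice, Harriet) there are 3 shares of (1)/3 = 1/3 each.
Living: Beatrice — each takes 1/3.
Deceased: George and Harriet. Their combined 2/3 is pooled and carried to generation 2.
At generation 2 (Albert, Judith, Martin, Winifred) there are 4 shares of (2/3)/4 = 1/6 each.
Living: Albert and Martin — each takes 1/6.
Deceased: Judith and Winifred. Their combined 1/3 is pooled and carried to generation 3.
At generation 3 (Nora, Charles, Samuel) there are 3 shares of (1/3)/3 = 1/9 each.
Living: Nora, Charles, and Samuel — each takes 1/9.

Albert 1/6; Beatrice 1/3; Charles 1/9; Martin 1/6; Nora 1/9; Samuel 1/9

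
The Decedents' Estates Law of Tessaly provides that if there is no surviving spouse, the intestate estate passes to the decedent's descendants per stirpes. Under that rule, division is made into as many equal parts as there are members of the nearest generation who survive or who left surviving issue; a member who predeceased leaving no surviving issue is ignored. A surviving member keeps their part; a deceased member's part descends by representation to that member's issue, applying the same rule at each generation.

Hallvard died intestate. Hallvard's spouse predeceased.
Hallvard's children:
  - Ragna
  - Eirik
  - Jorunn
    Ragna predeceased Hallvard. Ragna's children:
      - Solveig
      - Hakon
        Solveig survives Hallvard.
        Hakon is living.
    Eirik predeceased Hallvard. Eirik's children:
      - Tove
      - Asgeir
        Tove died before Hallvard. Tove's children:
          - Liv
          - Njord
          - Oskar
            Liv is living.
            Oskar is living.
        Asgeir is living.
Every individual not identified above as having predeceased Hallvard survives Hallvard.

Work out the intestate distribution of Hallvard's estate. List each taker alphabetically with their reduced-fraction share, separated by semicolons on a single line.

There is no surviving spouse, so the entire estate passes to Hallvard's descendants per stirpes.
The estate is divided into 3 equal shares of 1/3 among Ragna, Eirik, Jorunn.
Ragna predeceased; the 1/3 allotted to Ragna's branch passes to Ragna's issue by representation.
The 1/3 is divided into 2 equal shares of 1/6 among Solveig, Hakon.
Solveig is living and takes 1/6.
Hakon is living and takes 1/6.
Eirik predeceased; the 1/3 allotted to Eirik's branch passes to Eirik's issue by representation.
The 1/3 is divided into 2 equal shares of 1/6 among Tove, Asgeir.
Tove predeceased; the 1/6 allotted to Tove's branch passes to Tove's issue by representation.
The 1/6 is divided into 3 equal shares of 1/18 among Liv, Njord, Oskar.
Liv is living and takes 1/18.
Njord is living and takes 1/18.
Oskar is living and takes 1/18.
Asgeir is living and takes 1/6.
Jorunn is living and takes 1/3.

Asgeir 1/6; Hakon 1/6; Jorunn 1/3; Liv 1/18; Njord 1/18; Oskar 1/18; Solveig 1/6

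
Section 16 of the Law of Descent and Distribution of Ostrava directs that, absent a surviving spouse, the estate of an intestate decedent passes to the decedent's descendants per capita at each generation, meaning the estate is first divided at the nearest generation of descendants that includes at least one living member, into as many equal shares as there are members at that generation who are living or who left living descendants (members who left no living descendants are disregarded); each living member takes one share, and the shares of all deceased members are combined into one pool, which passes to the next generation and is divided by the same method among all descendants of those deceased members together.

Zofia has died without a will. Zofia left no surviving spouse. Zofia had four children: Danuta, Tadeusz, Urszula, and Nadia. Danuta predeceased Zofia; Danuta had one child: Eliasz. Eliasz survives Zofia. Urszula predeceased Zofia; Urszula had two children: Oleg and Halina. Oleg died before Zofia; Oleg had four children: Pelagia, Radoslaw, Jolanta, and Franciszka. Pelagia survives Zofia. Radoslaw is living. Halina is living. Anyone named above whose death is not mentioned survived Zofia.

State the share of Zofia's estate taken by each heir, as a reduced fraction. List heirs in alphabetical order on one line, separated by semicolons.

There is no surviving spouse, so the entire estate passes to Zofia's descendants per capita at each generation.
At generation 1 (Danuta, Tadeusz, Urszula, Nadia) there are 4 shares of (1)/4 = 1/4 each.
Living: Tadeusz and Nadia — each takes 1/4.
Deceased: Danuta and Urszula. Their combined 1/2 is pooled and carried to generation 2.
At generation 2 (Eliasz, Oleg, Halina) there are 3 shares of (1/2)/3 = 1/6 each.
Living: Eliasz and Halina — each takes 1/6.
Deceased: Oleg. That 1/6 share is carried to generation 3.
At generation 3 (Pelagia, Radoslaw, Jolanta, Franciszka) there are 4 shares of (1/6)/4 = 1/24 each.
Living: Pelagia, Radoslaw, Jolanta, and Franciszka — each takes 1/24.

Eliasz 1/6; Franciszka 1/24; Halina 1/6; Jolanta 1/24; Nadia 1/4; Pelagia 1/24; Radoslaw 1/24; Tadeusz 1/4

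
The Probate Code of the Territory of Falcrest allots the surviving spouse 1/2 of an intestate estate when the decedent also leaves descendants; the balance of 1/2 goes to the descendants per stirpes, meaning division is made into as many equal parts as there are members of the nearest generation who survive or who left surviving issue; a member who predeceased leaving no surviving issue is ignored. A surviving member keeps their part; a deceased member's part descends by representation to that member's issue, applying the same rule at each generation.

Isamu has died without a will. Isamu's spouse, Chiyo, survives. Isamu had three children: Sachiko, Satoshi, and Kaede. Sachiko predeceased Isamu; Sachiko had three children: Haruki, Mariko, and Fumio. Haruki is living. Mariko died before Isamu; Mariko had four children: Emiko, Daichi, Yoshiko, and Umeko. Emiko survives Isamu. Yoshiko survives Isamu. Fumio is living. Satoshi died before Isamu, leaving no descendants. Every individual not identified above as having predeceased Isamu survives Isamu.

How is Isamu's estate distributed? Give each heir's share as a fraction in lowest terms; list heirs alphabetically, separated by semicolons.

Chiyo, as surviving spouse, takes 1/2.
The remaining 1/2 passes to Isamu's descendants per stirpes.
Satoshi left no surviving issue, so that branch lapses and is disregarded.
The 1/2 is divided into 2 equal shares of 1/4 among Sachiko, Kaede.
Sachiko predeceased; the 1/4 allotted to Sachiko's branch passes to Sachiko's issue by representation.
The 1/4 is divided into 3 equal shares of 1/12 among Haruki, Mariko, Fumio.
Haruki is living and takes 1/12.
Mariko predeceased; the 1/12 allotted to Mariko's branch passes to Mariko's issue by representation.
The 1/12 is divided into 4 equal shares of 1/48 among Emiko, Daichi, Yoshiko, Umeko.
Emiko is living and takes 1/48.
Daichi is living and takes 1/48.
Yoshiko is living and takes 1/48.
Umeko is living and takes 1/48.
Fumio is living and takes 1/12.
Kaede is living and takes 1/4.

Chiyo 1/2; Daichi 1/48; Emiko 1/48; Fumio 1/12; Haruki 1/12; Kaede 1/4; Umeko 1/48; Yoshiko 1/48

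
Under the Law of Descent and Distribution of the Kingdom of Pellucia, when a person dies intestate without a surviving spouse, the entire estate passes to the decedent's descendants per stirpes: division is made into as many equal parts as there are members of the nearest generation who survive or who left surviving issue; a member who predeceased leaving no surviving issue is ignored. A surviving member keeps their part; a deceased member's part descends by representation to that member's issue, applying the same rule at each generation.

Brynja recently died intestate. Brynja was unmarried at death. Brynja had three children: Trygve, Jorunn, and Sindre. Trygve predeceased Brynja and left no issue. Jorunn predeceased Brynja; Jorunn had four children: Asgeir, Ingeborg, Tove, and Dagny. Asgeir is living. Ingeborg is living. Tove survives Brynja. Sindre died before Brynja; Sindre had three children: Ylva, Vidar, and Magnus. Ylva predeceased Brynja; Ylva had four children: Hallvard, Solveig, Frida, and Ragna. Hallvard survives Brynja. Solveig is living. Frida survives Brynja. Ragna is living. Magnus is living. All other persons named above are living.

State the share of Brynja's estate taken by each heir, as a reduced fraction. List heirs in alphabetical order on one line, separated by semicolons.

Asgeir 1/8; Dagny 1/8; Frida 1/24; Hallvard 1/24; Ingeborg 1/8; Magnus 1/6; Ragna 1/24; Solveig 1/24; Tove 1/8; Vidar 1/6

There is no surviving spouse, so the entire estate passes to Brynja's descendants per stirpes.
Trygve left no surviving issue, so that branch lapses and is disregarded.
The estate is divided into 2 equal shares of 1/2 among Jorunn, Sindre.
Jorunn predeceased; the 1/2 allotted to Jorunn's branch passes to Jorunn's issue by representation.
The 1/2 is divided into 4 equal shares of 1/8 among Asgeir, Ingeborg, Tove, Dagny.
Asgeir is living and takes 1/8.
Ingeborg is living and takes 1/8.
Tove is living and takes 1/8.
Dagny is living and takes 1/8.
Sindre predeceased; the 1/2 allotted to Sindre's branch passes to Sindre's issue by representation.
The 1/2 is divided into 3 equal shares of 1/6 among Ylva, Vidar, Magnus.
Ylva predeceased; the 1/6 allotted to Ylva's branch passes to Ylva's issue by representation.
The 1/6 is divided into 4 equal shares of 1/24 among Hallvard, Solveig, Frida, Ragna.
Hallvard is living and takes 1/24.
Solveig is living and takes 1/24.
Frida is living and takes 1/24.
Ragna is living and takes 1/24.
Vidar is living and takes 1/6.
Magnus is living and takes 1/6.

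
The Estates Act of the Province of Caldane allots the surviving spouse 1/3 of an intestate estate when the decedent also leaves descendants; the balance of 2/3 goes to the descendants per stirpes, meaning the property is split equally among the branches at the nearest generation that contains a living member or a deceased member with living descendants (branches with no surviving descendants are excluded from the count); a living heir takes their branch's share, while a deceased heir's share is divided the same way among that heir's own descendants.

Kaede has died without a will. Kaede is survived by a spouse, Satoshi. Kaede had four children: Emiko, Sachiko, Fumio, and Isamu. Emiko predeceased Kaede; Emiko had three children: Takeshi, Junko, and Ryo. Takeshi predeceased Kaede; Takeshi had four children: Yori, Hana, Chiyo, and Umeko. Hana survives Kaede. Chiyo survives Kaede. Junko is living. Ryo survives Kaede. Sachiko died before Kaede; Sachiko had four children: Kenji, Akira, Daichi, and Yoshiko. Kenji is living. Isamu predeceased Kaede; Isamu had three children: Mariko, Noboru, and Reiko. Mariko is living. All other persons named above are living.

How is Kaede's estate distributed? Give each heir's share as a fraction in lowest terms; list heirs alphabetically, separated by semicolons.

Satoshi, as surviving spouse, takes 1/3.
The remaining 2/3 passes to Kaede's descendants per stirpes.
The 2/3 is divided into 4 equal shares of 1/6 among Emiko, Sachiko, Fumio, Isamu.
Emiko predeceased; the 1/6 allotted to Emiko's branch passes to Emiko's issue by representation.
The 1/6 is divided into 3 equal shares of 1/18 among Takeshi, Junko, Ryo.
Takeshi predeceased; the 1/18 allotted to Takeshi's branch passes to Takeshi's issue by representation.
The 1/18 is divided into 4 equal shares of 1/72 among Yori, Hana, Chiyo, Umeko.
Yori is living and takes 1/72.
Hana is living and takes 1/72.
Chiyo is living and takes 1/72.
Umeko is living and takes 1/72.
Junko is living and takes 1/18.
Ryo is living and takes 1/18.
Sachiko predeceased; the 1/6 allotted to Sachiko's branch passes to Sachiko's issue by representation.
The 1/6 is divided into 4 equal shares of 1/24 among Kenji, Akira, Daichi, Yoshiko.
Kenji is living and takes 1/24.
Akira is living and takes 1/24.
Daichi is living and takes 1/24.
Yoshiko is living and takes 1/24.
Fumio is living and takes 1/6.
Isamu predeceased; the 1/6 allotted to Isamu's branch passes to Isamu's issue by representation.
The 1/6 is divided into 3 equal shares of 1/18 among Mariko, Noboru, Reiko.
Mariko is living and takes 1/18.
Noboru is living and takes 1/18.
Reiko is living and takes 1/18.

Akira 1/24; Chiyo 1/72; Daichi 1/24; Fumio 1/6; Hana 1/72; Junko 1/18; Kenji 1/24; Mariko 1/18; Noboru 1/18; Reiko 1/18; Ryo 1/18; Satoshi 1/3; Umeko 1/72; Yori 1/72; Yoshiko 1/24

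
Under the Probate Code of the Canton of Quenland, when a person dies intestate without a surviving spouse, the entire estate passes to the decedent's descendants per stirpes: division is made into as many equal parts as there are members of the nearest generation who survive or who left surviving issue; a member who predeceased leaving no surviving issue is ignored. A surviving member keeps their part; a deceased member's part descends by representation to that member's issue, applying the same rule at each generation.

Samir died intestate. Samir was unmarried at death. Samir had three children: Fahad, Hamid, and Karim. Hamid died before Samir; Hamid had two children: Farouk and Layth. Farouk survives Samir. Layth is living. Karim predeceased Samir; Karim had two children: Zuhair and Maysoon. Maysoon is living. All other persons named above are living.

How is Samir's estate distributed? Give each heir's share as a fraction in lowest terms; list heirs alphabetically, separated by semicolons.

Fahad 1/3; Farouk 1/6; Layth 1/6; Maysoon 1/6; Zuhair 1/6

There is no surviving spouse, so the entire estate passes to Samir's descendants per stirpes.
The estate is divided into 3 equal shares of 1/3 among Fahad, Hamid, Karim.
Fahad is living and takes 1/3.
Hamid predeceased; the 1/3 allotted to Hamid's branch passes to Hamid's issue by representation.
The 1/3 is divided into 2 equal shares of 1/6 among Farouk, Layth.
Farouk is living and takes 1/6.
Layth is living and takes 1/6.
Karim predeceased; the 1/3 allotted to Karim's branch passes to Karim's issue by representation.
The 1/3 is divided into 2 equal shares of 1/6 among Zuhair, Maysoon.
Zuhair is living and takes 1/6.
Maysoon is living and takes 1/6.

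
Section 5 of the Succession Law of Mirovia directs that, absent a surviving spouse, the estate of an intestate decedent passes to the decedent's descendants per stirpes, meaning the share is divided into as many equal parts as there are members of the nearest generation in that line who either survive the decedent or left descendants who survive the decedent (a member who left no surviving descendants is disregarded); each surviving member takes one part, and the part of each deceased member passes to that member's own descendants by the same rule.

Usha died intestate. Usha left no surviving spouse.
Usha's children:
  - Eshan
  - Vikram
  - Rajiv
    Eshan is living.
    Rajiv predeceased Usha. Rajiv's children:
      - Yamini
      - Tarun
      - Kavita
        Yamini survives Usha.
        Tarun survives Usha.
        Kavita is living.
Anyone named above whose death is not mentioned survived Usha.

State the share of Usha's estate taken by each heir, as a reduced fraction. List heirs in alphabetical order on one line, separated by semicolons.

There is no surviving spouse, so the entire estate passes to Usha's descendants per stirpes.
The estate is divided into 3 equal shares of 1/3 among Eshan, Vikram, Rajiv.
Eshan is living and takes 1/3.
Vikram is living and takes 1/3.
Rajiv predeceased; the 1/3 allotted to Rajiv's branch passes to Rajiv's issue by representation.
The 1/3 is divided into 3 equal shares of 1/9 among Yamini, Tarun, Kavita.
Yamini is living and takes 1/9.
Tarun is living and takes 1/9.
Kavita is living and takes 1/9.

Eshan 1/3; Kavita 1/9; Tarun 1/9; Vikram 1/3; Yamini 1/9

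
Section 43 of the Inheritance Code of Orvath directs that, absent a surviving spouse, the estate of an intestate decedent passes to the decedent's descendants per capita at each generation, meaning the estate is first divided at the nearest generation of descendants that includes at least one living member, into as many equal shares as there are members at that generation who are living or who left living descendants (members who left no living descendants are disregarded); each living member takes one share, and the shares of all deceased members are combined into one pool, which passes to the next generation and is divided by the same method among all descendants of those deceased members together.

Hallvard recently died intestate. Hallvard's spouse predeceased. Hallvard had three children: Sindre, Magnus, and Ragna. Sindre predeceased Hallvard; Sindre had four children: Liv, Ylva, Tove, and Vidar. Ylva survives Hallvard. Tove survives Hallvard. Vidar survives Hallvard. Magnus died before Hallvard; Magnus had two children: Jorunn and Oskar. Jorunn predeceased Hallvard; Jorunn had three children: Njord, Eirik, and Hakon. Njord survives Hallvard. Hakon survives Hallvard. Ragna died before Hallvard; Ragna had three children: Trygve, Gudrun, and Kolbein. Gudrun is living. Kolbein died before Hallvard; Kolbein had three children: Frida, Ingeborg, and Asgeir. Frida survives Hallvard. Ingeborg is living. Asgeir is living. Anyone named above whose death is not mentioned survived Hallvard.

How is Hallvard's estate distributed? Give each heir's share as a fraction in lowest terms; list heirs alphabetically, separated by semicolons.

Asgeir 1/27; Eirik 1/27; Frida 1/27; Gudrun 1/9; Hakon 1/27; Ingeborg 1/27; Liv 1/9; Njord 1/27; Oskar 1/9; Tove 1/9; Trygve 1/9; Vidar 1/9; Ylva 1/9

There is no surviving spouse, so the entire estate passes to Hallvard's descendants per capita at each generation.
No one at generation 1 (Sindre, Magnus, Ragna) is living; moving to the next generation.
At generation 2 (Liv, Ylva, Tove, Vidar, Jorunn, Oskar, Trygve, Gudrun, Kolbein) there are 9 shares of (1)/9 = 1/9 each.
Living: Liv, Ylva, Tove, Vidar, Oskar, Trygve, and Gudrun — each takes 1/9.
Deceased: Jorunn and Kolbein. Their combined 2/9 is pooled and carried to generation 3.
At generation 3 (Njord, Eirik, Hakon, Frida, Ingeborg, Asgeir) there are 6 shares of (2/9)/6 = 1/27 each.
Living: Njord, Eirik, Hakon, Frida, Ingeborg, and Asgeir — each takes 1/27.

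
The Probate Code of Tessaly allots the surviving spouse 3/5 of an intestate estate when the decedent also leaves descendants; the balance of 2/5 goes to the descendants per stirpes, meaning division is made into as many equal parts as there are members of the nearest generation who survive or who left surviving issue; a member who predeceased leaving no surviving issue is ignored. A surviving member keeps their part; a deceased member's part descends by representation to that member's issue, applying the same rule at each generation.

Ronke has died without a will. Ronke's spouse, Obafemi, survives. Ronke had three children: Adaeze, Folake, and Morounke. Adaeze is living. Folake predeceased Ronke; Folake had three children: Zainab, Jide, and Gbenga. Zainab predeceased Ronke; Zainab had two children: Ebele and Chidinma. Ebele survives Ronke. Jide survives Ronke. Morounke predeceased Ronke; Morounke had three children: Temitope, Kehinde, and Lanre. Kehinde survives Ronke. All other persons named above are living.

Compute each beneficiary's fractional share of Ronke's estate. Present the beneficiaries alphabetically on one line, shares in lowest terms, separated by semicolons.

Adaeze 2/15; Chidinma 1/45; Ebele 1/45; Gbenga 2/45; Jide 2/45; Kehinde 2/45; Lanre 2/45; Obafemi 3/5; Temitope 2/45

Obafemi, as surviving spouse, takes 3/5.
The remaining 2/5 passes to Ronke's descendants per stirpes.
The 2/5 is divided into 3 equal shares of 2/15 among Adaeze, Folake, Morounke.
Adaeze is living and takes 2/15.
Folake predeceased; the 2/15 allotted to Folake's branch passes to Folake's issue by representation.
The 2/15 is divided into 3 equal shares of 2/45 among Zainab, Jide, Gbenga.
Zainab predeceased; the 2/45 allotted to Zainab's branch passes to Zainab's issue by representation.
The 2/45 is divided into 2 equal shares of 1/45 among Ebele, Chidinma.
Ebele is living and takes 1/45.
Chidinma is living and takes 1/45.
Jide is living and takes 2/45.
Gbenga is living and takes 2/45.
Morounke predeceased; the 2/15 allotted to Morounke's branch passes to Morounke's issue by representation.
The 2/15 is divided into 3 equal shares of 2/45 among Temitope, Kehinde, Lanre.
Temitope is living and takes 2/45.
Kehinde is living and takes 2/45.
Lanre is living and takes 2/45.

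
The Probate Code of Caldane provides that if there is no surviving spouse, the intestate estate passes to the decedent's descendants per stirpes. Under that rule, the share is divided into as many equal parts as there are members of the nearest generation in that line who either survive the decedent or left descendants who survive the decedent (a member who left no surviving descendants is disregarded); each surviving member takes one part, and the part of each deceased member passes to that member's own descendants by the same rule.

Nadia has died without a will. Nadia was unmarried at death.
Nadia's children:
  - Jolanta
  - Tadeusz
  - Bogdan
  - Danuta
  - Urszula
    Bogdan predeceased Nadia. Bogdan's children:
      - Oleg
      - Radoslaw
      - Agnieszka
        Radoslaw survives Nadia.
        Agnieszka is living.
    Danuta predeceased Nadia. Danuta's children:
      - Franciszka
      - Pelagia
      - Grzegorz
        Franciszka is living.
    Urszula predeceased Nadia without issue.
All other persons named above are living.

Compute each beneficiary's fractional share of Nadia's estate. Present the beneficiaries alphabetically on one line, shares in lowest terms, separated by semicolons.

Agnieszka 1/12; Franciszka 1/12; Grzegorz 1/12; Jolanta 1/4; Oleg 1/12; Pelagia 1/12; Radoslaw 1/12; Tadeusz 1/4

There is no surviving spouse, so the entire estate passes to Nadia's descendants per stirpes.
Urszula left no surviving issue, so that branch lapses and is disregarded.
The estate is divided into 4 equal shares of 1/4 among Jolanta, Tadeusz, Bogdan, Danuta.
Jolanta is living and takes 1/4.
Tadeusz is living and takes 1/4.
Bogdan predeceased; the 1/4 allotted to Bogdan's branch passes to Bogdan's issue by representation.
The 1/4 is divided into 3 equal shares of 1/12 among Oleg, Radoslaw, Agnieszka.
Oleg is living and takes 1/12.
Radoslaw is living and takes 1/12.
Agnieszka is living and takes 1/12.
Danuta predeceased; the 1/4 allotted to Danuta's branch passes to Danuta's issue by representation.
The 1/4 is divided into 3 equal shares of 1/12 among Franciszka, Pelagia, Grzegorz.
Franciszka is living and takes 1/12.
Pelagia is living and takes 1/12.
Grzegorz is living and takes 1/12.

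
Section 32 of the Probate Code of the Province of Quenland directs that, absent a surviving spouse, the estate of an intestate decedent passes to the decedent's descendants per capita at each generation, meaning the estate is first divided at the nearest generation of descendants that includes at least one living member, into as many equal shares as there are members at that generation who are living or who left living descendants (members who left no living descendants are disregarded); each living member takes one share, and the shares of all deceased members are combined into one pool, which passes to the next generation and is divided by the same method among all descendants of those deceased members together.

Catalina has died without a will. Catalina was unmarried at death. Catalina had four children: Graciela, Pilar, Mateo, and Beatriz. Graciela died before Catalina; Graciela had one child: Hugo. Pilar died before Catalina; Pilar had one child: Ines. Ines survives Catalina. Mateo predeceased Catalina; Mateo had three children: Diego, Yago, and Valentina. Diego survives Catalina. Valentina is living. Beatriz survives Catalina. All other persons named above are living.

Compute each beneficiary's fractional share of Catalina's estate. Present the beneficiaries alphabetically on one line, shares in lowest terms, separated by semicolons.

Beatriz 1/4; Diego 3/20; Hugo 3/20; Ines 3/20; Valentina 3/20; Yago 3/20

There is no surviving spouse, so the entire estate passes to Catalina's descendants per capita at each generation.
At generation 1 (Graciela, Pilar, Mateo, Beatriz) there are 4 shares of (1)/4 = 1/4 each.
Living: Beatriz — each takes 1/4.
Deceased: Graciela, Pilar, and Mateo. Their combined 3/4 is pooled and carried to generation 2.
At generation 2 (Hugo, Ines, Diego, Yago, Valentina) there are 5 shares of (3/4)/5 = 3/20 each.
Living: Hugo, Ines, Diego, Yago, and Valentina — each takes 3/20.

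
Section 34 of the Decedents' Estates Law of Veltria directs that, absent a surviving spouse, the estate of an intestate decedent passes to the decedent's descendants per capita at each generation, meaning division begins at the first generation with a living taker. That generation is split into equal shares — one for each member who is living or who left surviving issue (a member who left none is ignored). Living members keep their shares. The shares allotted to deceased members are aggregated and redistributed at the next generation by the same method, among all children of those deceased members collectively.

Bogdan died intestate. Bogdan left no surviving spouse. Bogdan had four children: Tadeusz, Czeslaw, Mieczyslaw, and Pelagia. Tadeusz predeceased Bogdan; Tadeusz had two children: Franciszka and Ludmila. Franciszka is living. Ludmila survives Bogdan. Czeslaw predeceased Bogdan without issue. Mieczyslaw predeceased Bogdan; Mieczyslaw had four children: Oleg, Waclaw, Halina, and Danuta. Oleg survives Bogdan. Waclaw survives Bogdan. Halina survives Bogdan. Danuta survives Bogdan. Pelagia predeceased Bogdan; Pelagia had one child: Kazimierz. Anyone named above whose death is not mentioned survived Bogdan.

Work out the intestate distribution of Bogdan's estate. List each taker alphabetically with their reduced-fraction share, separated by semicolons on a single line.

Danuta 1/7; Franciszka 1/7; Halina 1/7; Kazimierz 1/7; Ludmila 1/7; Oleg 1/7; Waclaw 1/7

There is no surviving spouse, so the entire estate passes to Bogdan's descendants per capita at each generation.
No one at generation 1 (Tadeusz, Mieczyslaw, Pelagia) is living; moving to the next generation.
At generation 2 (Franciszka, Ludmila, Oleg, Waclaw, Halina, Danuta, Kazimierz) there are 7 shares of (1)/7 = 1/7 each.
Living: Franciszka, Ludmila, Oleg, Waclaw, Halina, Danuta, and Kazimierz — each takes 1/7.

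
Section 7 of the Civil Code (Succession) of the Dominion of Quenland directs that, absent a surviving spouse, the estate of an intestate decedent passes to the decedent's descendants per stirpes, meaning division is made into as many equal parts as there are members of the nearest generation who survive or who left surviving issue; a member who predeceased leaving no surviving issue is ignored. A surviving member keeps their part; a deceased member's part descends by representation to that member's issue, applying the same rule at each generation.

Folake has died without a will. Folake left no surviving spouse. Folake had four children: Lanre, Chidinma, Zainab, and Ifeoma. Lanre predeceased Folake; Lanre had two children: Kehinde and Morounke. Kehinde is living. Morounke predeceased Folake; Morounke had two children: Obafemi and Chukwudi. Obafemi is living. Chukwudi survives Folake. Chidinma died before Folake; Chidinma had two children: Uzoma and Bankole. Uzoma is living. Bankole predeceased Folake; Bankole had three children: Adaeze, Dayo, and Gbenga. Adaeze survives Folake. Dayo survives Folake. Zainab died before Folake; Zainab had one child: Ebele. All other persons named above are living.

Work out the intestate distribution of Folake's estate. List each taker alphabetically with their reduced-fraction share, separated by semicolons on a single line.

Adaeze 1/24; Chukwudi 1/16; Dayo 1/24; Ebele 1/4; Gbenga 1/24; Ifeoma 1/4; Kehinde 1/8; Obafemi 1/16; Uzoma 1/8

There is no surviving spouse, so the entire estate passes to Folake's descendants per stirpes.
The estate is divided into 4 equal shares of 1/4 among Lanre, Chidinma, Zainab, Ifeoma.
Lanre predeceased; the 1/4 allotted to Lanre's branch passes to Lanre's issue by representation.
The 1/4 is divided into 2 equal shares of 1/8 among Kehinde, Morounke.
Kehinde is living and takes 1/8.
Morounke predeceased; the 1/8 allotted to Morounke's branch passes to Morounke's issue by representation.
The 1/8 is divided into 2 equal shares of 1/16 among Obafemi, Chukwudi.
Obafemi is living and takes 1/16.
Chukwudi is living and takes 1/16.
Chidinma predeceased; the 1/4 allotted to Chidinma's branch passes to Chidinma's issue by representation.
The 1/4 is divided into 2 equal shares of 1/8 among Uzoma, Bankole.
Uzoma is living and takes 1/8.
Bankole predeceased; the 1/8 allotted to Bankole's branch passes to Bankole's issue by representation.
The 1/8 is divided into 3 equal shares of 1/24 among Adaeze, Dayo, Gbenga.
Adaeze is living and takes 1/24.
Dayo is living and takes 1/24.
Gbenga is living and takes 1/24.
Zainab predeceased; the 1/4 allotted to Zainab's branch passes to Zainab's issue by representation.
Ebele is the sole taker at this level and receives the full 1/4.
Ifeoma is living and takes 1/4.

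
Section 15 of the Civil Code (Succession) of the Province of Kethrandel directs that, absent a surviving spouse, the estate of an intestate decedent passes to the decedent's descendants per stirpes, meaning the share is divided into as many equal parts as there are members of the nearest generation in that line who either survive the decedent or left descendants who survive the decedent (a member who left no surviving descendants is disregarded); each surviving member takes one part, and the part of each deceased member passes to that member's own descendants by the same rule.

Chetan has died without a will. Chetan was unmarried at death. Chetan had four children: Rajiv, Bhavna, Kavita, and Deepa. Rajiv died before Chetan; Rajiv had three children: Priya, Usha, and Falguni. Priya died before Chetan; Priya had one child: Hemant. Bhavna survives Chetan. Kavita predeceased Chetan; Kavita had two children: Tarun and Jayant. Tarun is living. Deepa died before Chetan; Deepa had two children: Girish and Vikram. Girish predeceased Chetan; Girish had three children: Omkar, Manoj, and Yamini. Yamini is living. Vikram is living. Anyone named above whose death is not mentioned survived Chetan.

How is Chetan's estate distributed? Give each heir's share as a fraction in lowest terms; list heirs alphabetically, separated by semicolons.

There is no surviving spouse, so the entire estate passes to Chetan's descendants per stirpes.
The estate is divided into 4 equal shares of 1/4 among Rajiv, Bhavna, Kavita, Deepa.
Rajiv predeceased; the 1/4 allotted to Rajiv's branch passes to Rajiv's issue by representation.
The 1/4 is divided into 3 equal shares of 1/12 among Priya, Usha, Falguni.
Priya predeceased; the 1/12 allotted to Priya's branch passes to Priya's issue by representation.
Hemant is the sole taker at this level and receives the full 1/12.
Usha is living and takes 1/12.
Falguni is living and takes 1/12.
Bhavna is living and takes 1/4.
Kavita predeceased; the 1/4 allotted to Kavita's branch passes to Kavita's issue by representation.
The 1/4 is divided into 2 equal shares of 1/8 among Tarun, Jayant.
Tarun is living and takes 1/8.
Jayant is living and takes 1/8.
Deepa predeceased; the 1/4 allotted to Deepa's branch passes to Deepa's issue by representation.
The 1/4 is divided into 2 equal shares of 1/8 among Girish, Vikram.
Girish predeceased; the 1/8 allotted to Girish's branch passes to Girish's issue by representation.
The 1/8 is divided into 3 equal shares of 1/24 among Omkar, Manoj, Yamini.
Omkar is living and takes 1/24.
Manoj is living and takes 1/24.
Yamini is living and takes 1/24.
Vikram is living and takes 1/8.

Bhavna 1/4; Falguni 1/12; Hemant 1/12; Jayant 1/8; Manoj 1/24; Omkar 1/24; Tarun 1/8; Usha 1/12; Vikram 1/8; Yamini 1/24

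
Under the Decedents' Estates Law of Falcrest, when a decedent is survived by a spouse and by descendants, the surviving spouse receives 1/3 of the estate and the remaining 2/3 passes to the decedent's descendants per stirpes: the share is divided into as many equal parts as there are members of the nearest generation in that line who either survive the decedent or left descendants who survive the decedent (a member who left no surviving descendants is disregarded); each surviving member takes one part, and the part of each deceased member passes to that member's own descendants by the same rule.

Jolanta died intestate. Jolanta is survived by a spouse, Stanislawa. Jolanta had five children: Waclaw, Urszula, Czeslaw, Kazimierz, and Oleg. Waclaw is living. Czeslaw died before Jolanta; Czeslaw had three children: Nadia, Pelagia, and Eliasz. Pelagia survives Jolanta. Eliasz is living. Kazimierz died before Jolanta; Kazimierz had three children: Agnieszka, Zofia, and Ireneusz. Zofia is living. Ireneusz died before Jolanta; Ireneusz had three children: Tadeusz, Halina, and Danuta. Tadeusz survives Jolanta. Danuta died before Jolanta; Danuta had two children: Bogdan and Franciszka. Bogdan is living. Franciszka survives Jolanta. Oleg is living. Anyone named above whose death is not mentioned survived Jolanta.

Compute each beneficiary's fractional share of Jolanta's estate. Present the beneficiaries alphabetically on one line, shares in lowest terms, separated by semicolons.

Agnieszka 2/45; Bogdan 1/135; Eliasz 2/45; Franciszka 1/135; Halina 2/135; Nadia 2/45; Oleg 2/15; Pelagia 2/45; Stanislawa 1/3; Tadeusz 2/135; Urszula 2/15; Waclaw 2/15; Zofia 2/45

Stanislawa, as surviving spouse, takes 1/3.
The remaining 2/3 passes to Jolanta's descendants per stirpes.
The 2/3 is divided into 5 equal shares of 2/15 among Waclaw, Urszula, Czeslaw, Kazimierz, Oleg.
Waclaw is living and takes 2/15.
Urszula is living and takes 2/15.
Czeslaw predeceased; the 2/15 allotted to Czeslaw's branch passes to Czeslaw's issue by representation.
The 2/15 is divided into 3 equal shares of 2/45 among Nadia, Pelagia, Eliasz.
Nadia is living and takes 2/45.
Pelagia is living and takes 2/45.
Eliasz is living and takes 2/45.
Kazimierz predeceased; the 2/15 allotted to Kazimierz's branch passes to Kazimierz's issue by representation.
The 2/15 is divided into 3 equal shares of 2/45 among Agnieszka, Zofia, Ireneusz.
Agnieszka is living and takes 2/45.
Zofia is living and takes 2/45.
Ireneusz predeceased; the 2/45 allotted to Ireneusz's branch passes to Ireneusz's issue by representation.
The 2/45 is divided into 3 equal shares of 2/135 among Tadeusz, Halina, Danuta.
Tadeusz is living and takes 2/135.
Halina is living and takes 2/135.
Danuta predeceased; the 2/135 allotted to Danuta's branch passes to Danuta's issue by representation.
The 2/135 is divided into 2 equal shares of 1/135 among Bogdan, Franciszka.
Bogdan is living and takes 1/135.
Franciszka is living and takes 1/135.
Oleg is living and takes 2/15.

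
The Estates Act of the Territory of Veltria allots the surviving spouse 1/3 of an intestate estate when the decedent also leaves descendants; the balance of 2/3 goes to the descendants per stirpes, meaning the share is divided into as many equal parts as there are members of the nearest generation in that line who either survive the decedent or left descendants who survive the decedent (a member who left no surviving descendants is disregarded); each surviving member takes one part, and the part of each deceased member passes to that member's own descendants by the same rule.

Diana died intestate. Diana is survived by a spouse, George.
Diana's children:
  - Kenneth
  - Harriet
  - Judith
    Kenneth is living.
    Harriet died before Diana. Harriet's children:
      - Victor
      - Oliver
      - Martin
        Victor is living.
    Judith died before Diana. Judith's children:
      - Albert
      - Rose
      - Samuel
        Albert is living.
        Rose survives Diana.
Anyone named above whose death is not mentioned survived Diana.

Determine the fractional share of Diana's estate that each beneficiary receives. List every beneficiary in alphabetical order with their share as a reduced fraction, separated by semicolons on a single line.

George, as surviving spouse, takes 1/3.
The remaining 2/3 passes to Diana's descendants per stirpes.
The 2/3 is divided into 3 equal shares of 2/9 among Kenneth, Harriet, Judith.
Kenneth is living and takes 2/9.
Harriet predeceased; the 2/9 allotted to Harriet's branch passes to Harriet's issue by representation.
The 2/9 is divided into 3 equal shares of 2/27 among Victor, Oliver, Martin.
Victor is living and takes 2/27.
Oliver is living and takes 2/27.
Martin is living and takes 2/27.
Judith predeceased; the 2/9 allotted to Judith's branch passes to Judith's issue by representation.
The 2/9 is divided into 3 equal shares of 2/27 among Albert, Rose, Samuel.
Albert is living and takes 2/27.
Rose is living and takes 2/27.
Samuel is living and takes 2/27.

Albert 2/27; George 1/3; Kenneth 2/9; Martin 2/27; Oliver 2/27; Rose 2/27; Samuel 2/27; Victor 2/27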